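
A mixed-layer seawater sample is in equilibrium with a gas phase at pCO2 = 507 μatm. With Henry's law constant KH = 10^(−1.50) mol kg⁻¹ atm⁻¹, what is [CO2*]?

[CO2*] = 16.0 μmol/kg

KH = 10^(−1.50) = 3.162×10^-2 mol kg⁻¹ atm⁻¹
[CO2*] = KH · pCO2 = 3.162×10^-2 × 507×10^-6 atm = 1.60×10^-5 mol/kg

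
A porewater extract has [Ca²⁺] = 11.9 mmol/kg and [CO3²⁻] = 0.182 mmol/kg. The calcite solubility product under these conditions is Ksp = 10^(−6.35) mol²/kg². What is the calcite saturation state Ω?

Ω = 4.85

Ksp = 10^(−6.35) = 4.467×10^-7
Ω = [Ca²⁺][CO3²⁻]/Ksp = (11.9×10^-3)(0.182×10^-3) / 4.467×10^-7 = 4.85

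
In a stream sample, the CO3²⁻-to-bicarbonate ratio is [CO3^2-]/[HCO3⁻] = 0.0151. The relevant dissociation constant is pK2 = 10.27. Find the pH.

pH = 8.45

From K2 = [H⁺][CO3^2-]/[HCO3⁻]:  pH = pK2 + log₁₀([CO3^2-]/[HCO3⁻])
log₁₀(0.0151) = -1.821
pH = 10.27 + (-1.821) = 8.45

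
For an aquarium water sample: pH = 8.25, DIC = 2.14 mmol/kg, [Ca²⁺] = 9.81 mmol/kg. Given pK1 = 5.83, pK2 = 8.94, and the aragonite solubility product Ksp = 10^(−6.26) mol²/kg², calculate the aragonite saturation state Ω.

Ω = 6.46

α₂ = 1 / (1 + [H⁺]/K2 + [H⁺]²/(K1K2)) = 1 / (1 + 10^+0.69 + 10^-1.73)
   = 1 / (1 + 4.8978 + 0.018621) = 1/5.9164 = 0.1690
[CO3²⁻] = α₂ × DIC = 0.1690 × 2.14 = 0.3617 mmol/kg
Ksp = 10^(−6.26) = 5.495×10^-7
Ω = [Ca²⁺][CO3²⁻]/Ksp = (9.81×10^-3)(3.617×10^-4) / 5.495×10^-7 = 6.46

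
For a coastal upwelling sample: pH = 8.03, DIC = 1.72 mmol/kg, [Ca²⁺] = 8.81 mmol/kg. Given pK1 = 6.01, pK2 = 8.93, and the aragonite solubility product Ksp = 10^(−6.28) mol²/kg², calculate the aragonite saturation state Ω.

Ω = 3.20

α₂ = 1 / (1 + [H⁺]/K2 + [H⁺]²/(K1K2)) = 1 / (1 + 10^+0.90 + 10^-1.12)
   = 1 / (1 + 7.9433 + 0.075858) = 1/9.0191 = 0.1109
[CO3²⁻] = α₂ × DIC = 0.1109 × 1.72 = 0.1907 mmol/kg
Ksp = 10^(−6.28) = 5.248×10^-7
Ω = [Ca²⁺][CO3²⁻]/Ksp = (8.81×10^-3)(1.907×10^-4) / 5.248×10^-7 = 3.20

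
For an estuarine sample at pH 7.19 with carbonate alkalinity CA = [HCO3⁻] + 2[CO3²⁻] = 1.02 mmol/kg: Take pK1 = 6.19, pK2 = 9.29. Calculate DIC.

CA = [HCO3⁻] + 2[CO3²⁻] = (α₁ + 2α₂)·DIC
At pH 7.19: [H⁺]/K1 = 10^-1.00 = 0.10000, K2/[H⁺] = 10^-2.10 = 0.0079433
α₁ = 1/(1 + 0.10000 + 0.0079433) = 1/1.1079 = 0.9026; α₂ = α₁·K2/[H⁺] = 0.007169
α₁ + 2α₂ = 0.9169
DIC = CA / (α₁ + 2α₂) = 1.02 / 0.9169 = 1.11 mmol/kg

DIC = 1.11 mmol/kg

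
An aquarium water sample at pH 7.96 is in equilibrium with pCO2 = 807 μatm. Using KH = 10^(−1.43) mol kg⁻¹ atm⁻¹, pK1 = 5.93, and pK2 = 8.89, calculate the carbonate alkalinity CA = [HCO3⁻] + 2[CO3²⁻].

[CO2*] = KH · pCO2 = 10^(−1.43) × 807×10^-6 = 2.998×10^-5 mol/kg
α₀ = 1/(1 + K1/[H⁺] + K1K2/[H⁺]²) = 1/(1 + 10^+2.03 + 10^+1.10) = 0.008282
DIC = [CO2*]/α₀ = 2.998×10^-5 / 0.008282 = 3.620 mmol/kg
CA = (α₁ + 2α₂)·DIC = (0.8875 + 2×0.1043) × 3.620 = 3.97 mmol/kg

CA = 3.97 mmol/kg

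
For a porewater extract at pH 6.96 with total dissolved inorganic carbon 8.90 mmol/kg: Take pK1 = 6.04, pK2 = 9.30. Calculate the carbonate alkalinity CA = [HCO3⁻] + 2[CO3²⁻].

CA = 7.98 mmol/kg

CA = [HCO3⁻] + 2[CO3²⁻] = (α₁ + 2α₂)·DIC
At pH 6.96: [H⁺]/K1 = 10^-0.92 = 0.12023, K2/[H⁺] = 10^-2.34 = 0.0045709
α₁ = 1/(1 + 0.12023 + 0.0045709) = 1/1.1248 = 0.8890; α₂ = α₁·K2/[H⁺] = 0.004064
α₁ + 2α₂ = 0.8972
CA = 0.8972 × 8.90 = 7.98 mmol/kg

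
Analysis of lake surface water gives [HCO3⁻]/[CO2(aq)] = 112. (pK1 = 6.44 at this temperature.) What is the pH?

From K1 = [H⁺][HCO3⁻]/[CO2(aq)]:  pH = pK1 + log₁₀([HCO3⁻]/[CO2(aq)])
log₁₀(112) = +2.049
pH = 6.44 + (+2.049) = 8.49

pH = 8.49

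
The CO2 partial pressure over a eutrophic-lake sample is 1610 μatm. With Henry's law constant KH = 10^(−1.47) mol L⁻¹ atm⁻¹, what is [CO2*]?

KH = 10^(−1.47) = 3.388×10^-2 mol L⁻¹ atm⁻¹
[CO2*] = KH · pCO2 = 3.388×10^-2 × 1610×10^-6 atm = 5.46×10^-5 mol/L

[CO2*] = 54.6 μmol/L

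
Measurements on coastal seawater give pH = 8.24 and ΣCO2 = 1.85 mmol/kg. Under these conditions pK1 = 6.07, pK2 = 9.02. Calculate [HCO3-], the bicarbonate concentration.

[HCO3⁻] = 1.58 mmol/kg

α₁ = 1 / (1 + [H⁺]/K1 + K2/[H⁺]) = 1 / (1 + 10^-2.17 + 10^-0.78)
   = 1 / (1 + 0.0067608 + 0.16596) = 1/1.1727 = 0.8527
[HCO3⁻] = α₁ × DIC = 0.8527 × 1.85 = 1.58 mmol/kg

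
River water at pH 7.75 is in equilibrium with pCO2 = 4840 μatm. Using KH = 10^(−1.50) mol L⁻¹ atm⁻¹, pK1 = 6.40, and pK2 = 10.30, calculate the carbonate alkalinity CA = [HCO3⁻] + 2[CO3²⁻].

[CO2*] = KH · pCO2 = 10^(−1.50) × 4840×10^-6 = 1.531×10^-4 mol/L
α₀ = 1/(1 + K1/[H⁺] + K1K2/[H⁺]²) = 1/(1 + 10^+1.35 + 10^-1.20) = 0.04264
DIC = [CO2*]/α₀ = 1.531×10^-4 / 0.04264 = 3.589 mmol/L
CA = (α₁ + 2α₂)·DIC = (0.9547 + 2×0.002691) × 3.589 = 3.45 mmol/L

CA = 3.45 mmol/L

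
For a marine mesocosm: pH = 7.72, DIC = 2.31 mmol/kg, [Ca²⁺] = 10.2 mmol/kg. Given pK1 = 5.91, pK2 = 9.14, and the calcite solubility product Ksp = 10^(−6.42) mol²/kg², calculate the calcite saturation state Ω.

α₂ = 1 / (1 + [H⁺]/K2 + [H⁺]²/(K1K2)) = 1 / (1 + 10^+1.42 + 10^-0.39)
   = 1 / (1 + 26.303 + 0.40738) = 1/27.710 = 0.03609
[CO3²⁻] = α₂ × DIC = 0.03609 × 2.31 = 0.08336 mmol/kg
Ksp = 10^(−6.42) = 3.802×10^-7
Ω = [Ca²⁺][CO3²⁻]/Ksp = (10.2×10^-3)(8.336×10^-5) / 3.802×10^-7 = 2.24

Ω = 2.24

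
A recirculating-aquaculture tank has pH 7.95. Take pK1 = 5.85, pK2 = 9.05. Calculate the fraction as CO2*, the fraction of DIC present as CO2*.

α₀ = 1 / (1 + K1/[H⁺] + K1K2/[H⁺]²) = 1 / (1 + 10^+2.10 + 10^+1.00)
   = 1 / (1 + 125.89 + 10.000) = 1/136.89 = 0.007305

α₀ = 0.00730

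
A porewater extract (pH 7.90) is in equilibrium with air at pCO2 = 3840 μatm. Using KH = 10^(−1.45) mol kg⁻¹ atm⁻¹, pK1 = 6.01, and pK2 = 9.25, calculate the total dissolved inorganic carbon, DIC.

[CO2*] = KH · pCO2 = 10^(−1.45) × 3840×10^-6 = 1.362×10^-4 mol/kg
α₀ = 1/(1 + K1/[H⁺] + K1K2/[H⁺]²) = 1/(1 + 10^+1.89 + 10^+0.54) = 0.01218
DIC = [CO2*]/α₀ = 1.362×10^-4 / 0.01218 = 11.2 mmol/kg

DIC = 11.2 mmol/kg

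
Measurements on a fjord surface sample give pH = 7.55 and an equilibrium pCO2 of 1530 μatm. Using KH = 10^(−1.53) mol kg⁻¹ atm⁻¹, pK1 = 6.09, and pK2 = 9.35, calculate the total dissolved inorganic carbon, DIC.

[CO2*] = KH · pCO2 = 10^(−1.53) × 1530×10^-6 = 4.515×10^-5 mol/kg
α₀ = 1/(1 + K1/[H⁺] + K1K2/[H⁺]²) = 1/(1 + 10^+1.46 + 10^-0.34) = 0.03301
DIC = [CO2*]/α₀ = 4.515×10^-5 / 0.03301 = 1.37 mmol/kg

DIC = 1.37 mmol/kg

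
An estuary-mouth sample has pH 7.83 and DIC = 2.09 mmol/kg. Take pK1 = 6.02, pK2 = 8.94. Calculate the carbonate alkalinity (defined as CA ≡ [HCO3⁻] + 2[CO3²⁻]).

CA = 2.21 mmol/kg

CA = [HCO3⁻] + 2[CO3²⁻] = (α₁ + 2α₂)·DIC
At pH 7.83: [H⁺]/K1 = 10^-1.81 = 0.015488, K2/[H⁺] = 10^-1.11 = 0.077625
α₁ = 1/(1 + 0.015488 + 0.077625) = 1/1.0931 = 0.9148; α₂ = α₁·K2/[H⁺] = 0.07101
α₁ + 2α₂ = 1.0568
CA = 1.0568 × 2.09 = 2.21 mmol/kg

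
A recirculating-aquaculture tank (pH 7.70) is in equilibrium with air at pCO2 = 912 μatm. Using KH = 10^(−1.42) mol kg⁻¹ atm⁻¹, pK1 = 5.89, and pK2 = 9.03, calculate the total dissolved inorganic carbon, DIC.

DIC = 2.38 mmol/kg

[CO2*] = KH · pCO2 = 10^(−1.42) × 912×10^-6 = 3.467×10^-5 mol/kg
α₀ = 1/(1 + K1/[H⁺] + K1K2/[H⁺]²) = 1/(1 + 10^+1.81 + 10^+0.48) = 0.01458
DIC = [CO2*]/α₀ = 3.467×10^-5 / 0.01458 = 2.38 mmol/kg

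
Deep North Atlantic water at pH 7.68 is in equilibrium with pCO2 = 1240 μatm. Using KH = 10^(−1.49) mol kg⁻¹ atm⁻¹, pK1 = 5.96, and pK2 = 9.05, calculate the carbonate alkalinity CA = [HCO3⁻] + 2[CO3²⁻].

CA = 2.29 mmol/kg

[CO2*] = KH · pCO2 = 10^(−1.49) × 1240×10^-6 = 4.013×10^-5 mol/kg
α₀ = 1/(1 + K1/[H⁺] + K1K2/[H⁺]²) = 1/(1 + 10^+1.72 + 10^+0.35) = 0.01795
DIC = [CO2*]/α₀ = 4.013×10^-5 / 0.01795 = 2.236 mmol/kg
CA = (α₁ + 2α₂)·DIC = (0.9419 + 2×0.04018) × 2.236 = 2.29 mmol/kg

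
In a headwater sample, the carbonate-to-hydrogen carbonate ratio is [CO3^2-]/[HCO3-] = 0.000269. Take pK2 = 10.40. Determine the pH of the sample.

pH = 6.83

From K2 = [H⁺][CO3^2-]/[HCO3-]:  pH = pK2 + log₁₀([CO3^2-]/[HCO3-])
log₁₀(0.000269) = -3.570
pH = 10.40 + (-3.570) = 6.83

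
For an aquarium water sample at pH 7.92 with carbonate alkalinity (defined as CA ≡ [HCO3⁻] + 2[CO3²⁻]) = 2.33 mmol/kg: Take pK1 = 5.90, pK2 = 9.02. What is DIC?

CA = [HCO3⁻] + 2[CO3²⁻] = (α₁ + 2α₂)·DIC
At pH 7.92: [H⁺]/K1 = 10^-2.02 = 0.0095499, K2/[H⁺] = 10^-1.10 = 0.079433
α₁ = 1/(1 + 0.0095499 + 0.079433) = 1/1.0890 = 0.9183; α₂ = α₁·K2/[H⁺] = 0.07294
α₁ + 2α₂ = 1.0642
DIC = CA / (α₁ + 2α₂) = 2.33 / 1.0642 = 2.19 mmol/kg

DIC = 2.19 mmol/kg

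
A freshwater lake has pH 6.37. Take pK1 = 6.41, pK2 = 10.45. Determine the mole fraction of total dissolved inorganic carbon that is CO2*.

α₀ = 0.523

α₀ = 1 / (1 + K1/[H⁺] + K1K2/[H⁺]²) = 1 / (1 + 10^-0.04 + 10^-4.12)
   = 1 / (1 + 0.91201 + 7.5858×10^-5) = 1/1.9121 = 0.5230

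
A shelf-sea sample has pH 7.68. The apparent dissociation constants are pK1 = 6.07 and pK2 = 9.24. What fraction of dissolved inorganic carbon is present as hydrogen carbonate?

α₁ = 1 / (1 + [H⁺]/K1 + K2/[H⁺]) = 1 / (1 + 10^-1.61 + 10^-1.56)
   = 1 / (1 + 0.024547 + 0.027542) = 1/1.0521 = 0.9505

α₁ = 0.950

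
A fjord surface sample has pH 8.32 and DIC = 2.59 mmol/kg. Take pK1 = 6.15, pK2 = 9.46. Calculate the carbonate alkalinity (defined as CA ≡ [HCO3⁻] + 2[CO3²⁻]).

CA = [HCO3⁻] + 2[CO3²⁻] = (α₁ + 2α₂)·DIC
At pH 8.32: [H⁺]/K1 = 10^-2.17 = 0.0067608, K2/[H⁺] = 10^-1.14 = 0.072444
α₁ = 1/(1 + 0.0067608 + 0.072444) = 1/1.0792 = 0.9266; α₂ = α₁·K2/[H⁺] = 0.06713
α₁ + 2α₂ = 1.0609
CA = 1.0609 × 2.59 = 2.75 mmol/kg

CA = 2.75 mmol/kg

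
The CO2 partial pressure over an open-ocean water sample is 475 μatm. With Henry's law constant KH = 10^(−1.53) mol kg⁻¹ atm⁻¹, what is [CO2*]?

KH = 10^(−1.53) = 2.951×10^-2 mol kg⁻¹ atm⁻¹
[CO2*] = KH · pCO2 = 2.951×10^-2 × 475×10^-6 atm = 1.40×10^-5 mol/kg

[CO2*] = 14.0 μmol/kg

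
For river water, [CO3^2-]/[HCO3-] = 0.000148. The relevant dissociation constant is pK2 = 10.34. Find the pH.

pH = 6.51

From K2 = [H⁺][CO3^2-]/[HCO3-]:  pH = pK2 + log₁₀([CO3^2-]/[HCO3-])
log₁₀(0.000148) = -3.830
pH = 10.34 + (-3.830) = 6.51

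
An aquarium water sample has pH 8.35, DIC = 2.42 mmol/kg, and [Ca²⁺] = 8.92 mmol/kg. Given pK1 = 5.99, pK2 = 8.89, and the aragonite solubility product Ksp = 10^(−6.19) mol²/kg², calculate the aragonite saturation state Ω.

Ω = 7.46

α₂ = 1 / (1 + [H⁺]/K2 + [H⁺]²/(K1K2)) = 1 / (1 + 10^+0.54 + 10^-1.82)
   = 1 / (1 + 3.4674 + 0.015136) = 1/4.4825 = 0.2231
[CO3²⁻] = α₂ × DIC = 0.2231 × 2.42 = 0.5399 mmol/kg
Ksp = 10^(−6.19) = 6.457×10^-7
Ω = [Ca²⁺][CO3²⁻]/Ksp = (8.92×10^-3)(5.399×10^-4) / 6.457×10^-7 = 7.46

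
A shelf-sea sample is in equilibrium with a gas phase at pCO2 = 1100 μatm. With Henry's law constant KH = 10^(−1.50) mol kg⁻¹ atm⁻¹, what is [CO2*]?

KH = 10^(−1.50) = 3.162×10^-2 mol kg⁻¹ atm⁻¹
[CO2*] = KH · pCO2 = 3.162×10^-2 × 1100×10^-6 atm = 3.48×10^-5 mol/kg

[CO2*] = 34.8 μmol/kg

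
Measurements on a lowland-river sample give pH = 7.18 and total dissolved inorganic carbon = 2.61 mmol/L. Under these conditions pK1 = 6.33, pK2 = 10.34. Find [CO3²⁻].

α₂ = 1 / (1 + [H⁺]/K2 + [H⁺]²/(K1K2)) = 1 / (1 + 10^+3.16 + 10^+2.31)
   = 1 / (1 + 1445.4 + 204.17) = 1/1650.6 = 0.0006058
[CO3²⁻] = α₂ × DIC = 0.0006058 × 2.61 = 0.00158 mmol/L = 1.58 μmol/L

[CO3²⁻] = 1.58 μmol/L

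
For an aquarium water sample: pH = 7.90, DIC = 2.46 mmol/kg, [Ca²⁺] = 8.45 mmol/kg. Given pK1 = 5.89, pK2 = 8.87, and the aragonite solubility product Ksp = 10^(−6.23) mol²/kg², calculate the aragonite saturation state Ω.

α₂ = 1 / (1 + [H⁺]/K2 + [H⁺]²/(K1K2)) = 1 / (1 + 10^+0.97 + 10^-1.04)
   = 1 / (1 + 9.3325 + 0.091201) = 1/10.424 = 0.09593
[CO3²⁻] = α₂ × DIC = 0.09593 × 2.46 = 0.2360 mmol/kg
Ksp = 10^(−6.23) = 5.888×10^-7
Ω = [Ca²⁺][CO3²⁻]/Ksp = (8.45×10^-3)(2.360×10^-4) / 5.888×10^-7 = 3.39

Ω = 3.39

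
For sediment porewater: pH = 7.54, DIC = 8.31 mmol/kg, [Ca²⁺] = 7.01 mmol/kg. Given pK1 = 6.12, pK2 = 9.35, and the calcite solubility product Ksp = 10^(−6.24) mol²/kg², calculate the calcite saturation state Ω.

Ω = 1.49

α₂ = 1 / (1 + [H⁺]/K2 + [H⁺]²/(K1K2)) = 1 / (1 + 10^+1.81 + 10^+0.39)
   = 1 / (1 + 64.565 + 2.4547) = 1/68.020 = 0.01470
[CO3²⁻] = α₂ × DIC = 0.01470 × 8.31 = 0.1222 mmol/kg
Ksp = 10^(−6.24) = 5.754×10^-7
Ω = [Ca²⁺][CO3²⁻]/Ksp = (7.01×10^-3)(1.222×10^-4) / 5.754×10^-7 = 1.49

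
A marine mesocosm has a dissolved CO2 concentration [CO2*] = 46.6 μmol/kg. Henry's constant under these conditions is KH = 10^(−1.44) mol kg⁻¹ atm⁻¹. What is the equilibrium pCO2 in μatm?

pCO2 = 1280 μatm

KH = 10^(−1.44) = 3.631×10^-2 mol kg⁻¹ atm⁻¹
pCO2 = [CO2*]/KH = 46.6×10^-6 / 3.631×10^-2 = 1.28×10^-3 atm = 1280 μatm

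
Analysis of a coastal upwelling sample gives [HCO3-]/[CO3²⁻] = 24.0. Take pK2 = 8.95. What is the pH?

From K2 = [H⁺][CO3²⁻]/[HCO3-]:  pH = pK2 − log₁₀([HCO3-]/[CO3²⁻])
log₁₀(24.0) = +1.380
pH = 8.95 − (+1.380) = 7.57

pH = 7.57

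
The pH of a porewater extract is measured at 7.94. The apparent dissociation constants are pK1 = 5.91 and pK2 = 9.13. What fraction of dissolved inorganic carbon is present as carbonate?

α₂ = 1 / (1 + [H⁺]/K2 + [H⁺]²/(K1K2)) = 1 / (1 + 10^+1.19 + 10^-0.84)
   = 1 / (1 + 15.488 + 0.14454) = 1/16.633 = 0.06012

α₂ = 0.0601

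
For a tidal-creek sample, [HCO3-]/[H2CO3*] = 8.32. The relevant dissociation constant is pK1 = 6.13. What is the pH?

pH = 7.05

From K1 = [H⁺][HCO3-]/[H2CO3*]:  pH = pK1 + log₁₀([HCO3-]/[H2CO3*])
log₁₀(8.32) = +0.920
pH = 6.13 + (+0.920) = 7.05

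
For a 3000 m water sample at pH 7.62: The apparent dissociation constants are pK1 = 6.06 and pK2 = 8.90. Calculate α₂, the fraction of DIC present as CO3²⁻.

α₂ = 1 / (1 + [H⁺]/K2 + [H⁺]²/(K1K2)) = 1 / (1 + 10^+1.28 + 10^-0.28)
   = 1 / (1 + 19.055 + 0.52481) = 1/20.579 = 0.04859

α₂ = 0.0486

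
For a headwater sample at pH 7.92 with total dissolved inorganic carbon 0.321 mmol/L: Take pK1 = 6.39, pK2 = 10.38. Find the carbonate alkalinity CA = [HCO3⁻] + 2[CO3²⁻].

CA = 0.313 mmol/L

CA = [HCO3⁻] + 2[CO3²⁻] = (α₁ + 2α₂)·DIC
At pH 7.92: [H⁺]/K1 = 10^-1.53 = 0.029512, K2/[H⁺] = 10^-2.46 = 0.0034674
α₁ = 1/(1 + 0.029512 + 0.0034674) = 1/1.0330 = 0.9681; α₂ = α₁·K2/[H⁺] = 0.003357
α₁ + 2α₂ = 0.9748
CA = 0.9748 × 0.321 = 0.313 mmol/L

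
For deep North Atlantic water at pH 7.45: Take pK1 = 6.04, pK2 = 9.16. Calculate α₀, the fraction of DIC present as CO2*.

α₀ = 1 / (1 + K1/[H⁺] + K1K2/[H⁺]²) = 1 / (1 + 10^+1.41 + 10^-0.30)
   = 1 / (1 + 25.704 + 0.50119) = 1/27.205 = 0.03676

α₀ = 0.0368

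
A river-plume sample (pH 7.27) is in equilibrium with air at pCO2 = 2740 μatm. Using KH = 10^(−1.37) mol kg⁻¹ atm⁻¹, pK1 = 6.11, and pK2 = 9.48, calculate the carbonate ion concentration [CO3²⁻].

[CO3²⁻] = 10.4 μmol/kg

[CO2*] = KH · pCO2 = 10^(−1.37) × 2740×10^-6 = 1.169×10^-4 mol/kg
α₀ = 1/(1 + K1/[H⁺] + K1K2/[H⁺]²) = 1/(1 + 10^+1.16 + 10^-1.05) = 0.06434
DIC = [CO2*]/α₀ = 1.169×10^-4 / 0.06434 = 1.817 mmol/kg
[CO3²⁻] = α₂·DIC; α₂ = 0.005734, so [CO3²⁻] = 0.005734 × 1.817 = 0.0104 mmol/kg = 10.4 μmol/kg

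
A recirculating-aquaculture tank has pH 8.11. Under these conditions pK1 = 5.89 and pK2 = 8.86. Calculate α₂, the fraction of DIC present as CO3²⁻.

α₂ = 0.150

α₂ = 1 / (1 + [H⁺]/K2 + [H⁺]²/(K1K2)) = 1 / (1 + 10^+0.75 + 10^-1.47)
   = 1 / (1 + 5.6234 + 0.033884) = 1/6.6573 = 0.1502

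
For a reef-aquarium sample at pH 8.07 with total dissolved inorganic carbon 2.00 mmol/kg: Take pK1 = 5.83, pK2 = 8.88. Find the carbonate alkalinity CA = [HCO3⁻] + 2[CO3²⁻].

CA = 2.26 mmol/kg

CA = [HCO3⁻] + 2[CO3²⁻] = (α₁ + 2α₂)·DIC
At pH 8.07: [H⁺]/K1 = 10^-2.24 = 0.0057544, K2/[H⁺] = 10^-0.81 = 0.15488
α₁ = 1/(1 + 0.0057544 + 0.15488) = 1/1.1606 = 0.8616; α₂ = α₁·K2/[H⁺] = 0.1334
α₁ + 2α₂ = 1.1285
CA = 1.1285 × 2.00 = 2.26 mmol/kg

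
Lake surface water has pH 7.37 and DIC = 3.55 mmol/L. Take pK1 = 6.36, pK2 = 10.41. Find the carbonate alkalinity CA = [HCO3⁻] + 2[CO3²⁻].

CA = [HCO3⁻] + 2[CO3²⁻] = (α₁ + 2α₂)·DIC
At pH 7.37: [H⁺]/K1 = 10^-1.01 = 0.097724, K2/[H⁺] = 10^-3.04 = 0.00091201
α₁ = 1/(1 + 0.097724 + 0.00091201) = 1/1.0986 = 0.9102; α₂ = α₁·K2/[H⁺] = 0.0008301
α₁ + 2α₂ = 0.9119
CA = 0.9119 × 3.55 = 3.24 mmol/L

CA = 3.24 mmol/L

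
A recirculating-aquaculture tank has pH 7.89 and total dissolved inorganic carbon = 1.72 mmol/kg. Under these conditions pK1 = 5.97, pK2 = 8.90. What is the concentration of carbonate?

[CO3²⁻] = 0.151 mmol/kg

α₂ = 1 / (1 + [H⁺]/K2 + [H⁺]²/(K1K2)) = 1 / (1 + 10^+1.01 + 10^-0.91)
   = 1 / (1 + 10.233 + 0.12303) = 1/11.356 = 0.08806
[CO3²⁻] = α₂ × DIC = 0.08806 × 1.72 = 0.151 mmol/kg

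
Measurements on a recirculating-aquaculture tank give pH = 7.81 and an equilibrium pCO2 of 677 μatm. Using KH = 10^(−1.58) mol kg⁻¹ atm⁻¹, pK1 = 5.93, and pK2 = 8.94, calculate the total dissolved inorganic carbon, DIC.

DIC = 1.47 mmol/kg

[CO2*] = KH · pCO2 = 10^(−1.58) × 677×10^-6 = 1.781×10^-5 mol/kg
α₀ = 1/(1 + K1/[H⁺] + K1K2/[H⁺]²) = 1/(1 + 10^+1.88 + 10^+0.75) = 0.01212
DIC = [CO2*]/α₀ = 1.781×10^-5 / 0.01212 = 1.47 mmol/kg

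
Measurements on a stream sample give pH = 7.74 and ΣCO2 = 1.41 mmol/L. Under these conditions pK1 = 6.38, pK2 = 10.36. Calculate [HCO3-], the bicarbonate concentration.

α₁ = 1 / (1 + [H⁺]/K1 + K2/[H⁺]) = 1 / (1 + 10^-1.36 + 10^-2.62)
   = 1 / (1 + 0.043652 + 0.0023988) = 1/1.0461 = 0.9560
[HCO3⁻] = α₁ × DIC = 0.9560 × 1.41 = 1.35 mmol/L

[HCO3⁻] = 1.35 mmol/L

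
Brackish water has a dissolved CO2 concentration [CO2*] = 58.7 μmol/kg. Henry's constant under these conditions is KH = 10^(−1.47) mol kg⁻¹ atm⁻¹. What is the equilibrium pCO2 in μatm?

KH = 10^(−1.47) = 3.388×10^-2 mol kg⁻¹ atm⁻¹
pCO2 = [CO2*]/KH = 58.7×10^-6 / 3.388×10^-2 = 1.73×10^-3 atm = 1730 μatm

pCO2 = 1730 μatm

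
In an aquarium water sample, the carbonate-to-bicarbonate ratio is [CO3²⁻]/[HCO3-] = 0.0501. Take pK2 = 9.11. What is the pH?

pH = 7.81

From K2 = [H⁺][CO3²⁻]/[HCO3-]:  pH = pK2 + log₁₀([CO3²⁻]/[HCO3-])
log₁₀(0.0501) = -1.300
pH = 9.11 + (-1.300) = 7.81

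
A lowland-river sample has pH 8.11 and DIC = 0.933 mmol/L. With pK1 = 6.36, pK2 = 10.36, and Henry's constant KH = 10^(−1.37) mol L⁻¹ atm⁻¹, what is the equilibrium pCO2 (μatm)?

α₀ = 1 / (1 + K1/[H⁺] + K1K2/[H⁺]²) = 1 / (1 + 10^+1.75 + 10^-0.50)
   = 1 / (1 + 56.234 + 0.31623) = 1/57.550 = 0.01738
[CO2*] = α₀ × DIC = 0.01738 × 0.933 = 0.01621 mmol/L = 16.21 μmol/L
pCO2 = [CO2*]/KH = 1.621×10^-5 / 4.266×10^-2 = 380 μatm

pCO2 = 380 μatm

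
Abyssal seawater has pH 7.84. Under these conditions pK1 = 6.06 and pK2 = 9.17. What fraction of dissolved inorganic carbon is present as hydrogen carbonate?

α₁ = 1 / (1 + [H⁺]/K1 + K2/[H⁺]) = 1 / (1 + 10^-1.78 + 10^-1.33)
   = 1 / (1 + 0.016596 + 0.046774) = 1/1.0634 = 0.9404

α₁ = 0.940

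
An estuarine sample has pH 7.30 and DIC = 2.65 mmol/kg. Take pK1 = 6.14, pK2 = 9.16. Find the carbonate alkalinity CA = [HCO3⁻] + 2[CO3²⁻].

CA = [HCO3⁻] + 2[CO3²⁻] = (α₁ + 2α₂)·DIC
At pH 7.30: [H⁺]/K1 = 10^-1.16 = 0.069183, K2/[H⁺] = 10^-1.86 = 0.013804
α₁ = 1/(1 + 0.069183 + 0.013804) = 1/1.0830 = 0.9234; α₂ = α₁·K2/[H⁺] = 0.01275
α₁ + 2α₂ = 0.9489
CA = 0.9489 × 2.65 = 2.51 mmol/kg

CA = 2.51 mmol/kg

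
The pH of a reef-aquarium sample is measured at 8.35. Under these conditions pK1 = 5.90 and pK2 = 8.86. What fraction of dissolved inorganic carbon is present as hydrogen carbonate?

α₁ = 1 / (1 + [H⁺]/K1 + K2/[H⁺]) = 1 / (1 + 10^-2.45 + 10^-0.51)
   = 1 / (1 + 0.0035481 + 0.30903) = 1/1.3126 = 0.7619

α₁ = 0.762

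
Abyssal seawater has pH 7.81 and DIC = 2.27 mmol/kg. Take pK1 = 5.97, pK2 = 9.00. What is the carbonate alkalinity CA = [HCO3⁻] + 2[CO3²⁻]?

CA = [HCO3⁻] + 2[CO3²⁻] = (α₁ + 2α₂)·DIC
At pH 7.81: [H⁺]/K1 = 10^-1.84 = 0.014454, K2/[H⁺] = 10^-1.19 = 0.064565
α₁ = 1/(1 + 0.014454 + 0.064565) = 1/1.0790 = 0.9268; α₂ = α₁·K2/[H⁺] = 0.05984
α₁ + 2α₂ = 1.0464
CA = 1.0464 × 2.27 = 2.38 mmol/kg

CA = 2.38 mmol/kg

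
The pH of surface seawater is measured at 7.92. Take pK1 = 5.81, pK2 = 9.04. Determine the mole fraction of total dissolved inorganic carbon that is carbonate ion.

α₂ = 1 / (1 + [H⁺]/K2 + [H⁺]²/(K1K2)) = 1 / (1 + 10^+1.12 + 10^-0.99)
   = 1 / (1 + 13.183 + 0.10233) = 1/14.285 = 0.07000

α₂ = 0.0700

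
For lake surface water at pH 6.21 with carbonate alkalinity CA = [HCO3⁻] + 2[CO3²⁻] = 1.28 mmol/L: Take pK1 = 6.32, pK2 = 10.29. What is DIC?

DIC = 2.93 mmol/L

CA = [HCO3⁻] + 2[CO3²⁻] = (α₁ + 2α₂)·DIC
At pH 6.21: [H⁺]/K1 = 10^0.11 = 1.2882, K2/[H⁺] = 10^-4.08 = 8.3176×10^-5
α₁ = 1/(1 + 1.2882 + 8.3176×10^-5) = 1/2.2883 = 0.4370; α₂ = α₁·K2/[H⁺] = 3.635×10^-5
α₁ + 2α₂ = 0.4371
DIC = CA / (α₁ + 2α₂) = 1.28 / 0.4371 = 2.93 mmol/L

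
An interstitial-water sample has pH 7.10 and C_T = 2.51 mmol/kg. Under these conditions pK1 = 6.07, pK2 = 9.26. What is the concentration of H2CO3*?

α₀ = 1 / (1 + K1/[H⁺] + K1K2/[H⁺]²) = 1 / (1 + 10^+1.03 + 10^-1.13)
   = 1 / (1 + 10.715 + 0.074131) = 1/11.789 = 0.08482
[CO2*] = α₀ × DIC = 0.08482 × 2.51 = 0.213 mmol/kg

[CO2*] = 0.213 mmol/kg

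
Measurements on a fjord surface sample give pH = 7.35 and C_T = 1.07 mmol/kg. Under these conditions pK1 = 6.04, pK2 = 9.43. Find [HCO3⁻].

[HCO3⁻] = 1.01 mmol/kg

α₁ = 1 / (1 + [H⁺]/K1 + K2/[H⁺]) = 1 / (1 + 10^-1.31 + 10^-2.08)
   = 1 / (1 + 0.048978 + 0.0083176) = 1/1.0573 = 0.9458
[HCO3⁻] = α₁ × DIC = 0.9458 × 1.07 = 1.01 mmol/kg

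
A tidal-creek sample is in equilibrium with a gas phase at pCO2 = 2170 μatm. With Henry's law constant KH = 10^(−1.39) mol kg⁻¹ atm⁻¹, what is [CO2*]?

[CO2*] = 88.4 μmol/kg

KH = 10^(−1.39) = 4.074×10^-2 mol kg⁻¹ atm⁻¹
[CO2*] = KH · pCO2 = 4.074×10^-2 × 2170×10^-6 atm = 8.84×10^-5 mol/kg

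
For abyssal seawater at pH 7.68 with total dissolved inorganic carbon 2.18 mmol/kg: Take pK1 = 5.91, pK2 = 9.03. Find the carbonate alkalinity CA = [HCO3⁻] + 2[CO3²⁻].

CA = 2.24 mmol/kg

CA = [HCO3⁻] + 2[CO3²⁻] = (α₁ + 2α₂)·DIC
At pH 7.68: [H⁺]/K1 = 10^-1.77 = 0.016982, K2/[H⁺] = 10^-1.35 = 0.044668
α₁ = 1/(1 + 0.016982 + 0.044668) = 1/1.0617 = 0.9419; α₂ = α₁·K2/[H⁺] = 0.04207
α₁ + 2α₂ = 1.0261
CA = 1.0261 × 2.18 = 2.24 mmol/kg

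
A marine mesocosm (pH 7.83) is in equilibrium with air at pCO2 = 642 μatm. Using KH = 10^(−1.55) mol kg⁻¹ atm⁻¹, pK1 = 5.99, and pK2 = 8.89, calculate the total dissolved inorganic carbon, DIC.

[CO2*] = KH · pCO2 = 10^(−1.55) × 642×10^-6 = 1.809×10^-5 mol/kg
α₀ = 1/(1 + K1/[H⁺] + K1K2/[H⁺]²) = 1/(1 + 10^+1.84 + 10^+0.78) = 0.01312
DIC = [CO2*]/α₀ = 1.809×10^-5 / 0.01312 = 1.38 mmol/kg

DIC = 1.38 mmol/kg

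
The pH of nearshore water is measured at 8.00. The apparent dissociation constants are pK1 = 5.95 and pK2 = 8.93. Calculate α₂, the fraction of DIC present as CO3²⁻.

α₂ = 0.104

α₂ = 1 / (1 + [H⁺]/K2 + [H⁺]²/(K1K2)) = 1 / (1 + 10^+0.93 + 10^-1.12)
   = 1 / (1 + 8.5114 + 0.075858) = 1/9.5872 = 0.1043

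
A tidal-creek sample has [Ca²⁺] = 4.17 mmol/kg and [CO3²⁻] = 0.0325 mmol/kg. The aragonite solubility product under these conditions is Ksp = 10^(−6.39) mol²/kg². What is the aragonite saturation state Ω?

Ω = 0.333

Ksp = 10^(−6.39) = 4.074×10^-7
Ω = [Ca²⁺][CO3²⁻]/Ksp = (4.17×10^-3)(0.0325×10^-3) / 4.074×10^-7 = 0.333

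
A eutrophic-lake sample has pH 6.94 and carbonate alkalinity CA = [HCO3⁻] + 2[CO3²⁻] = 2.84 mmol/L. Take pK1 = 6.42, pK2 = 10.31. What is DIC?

DIC = 3.70 mmol/L

CA = [HCO3⁻] + 2[CO3²⁻] = (α₁ + 2α₂)·DIC
At pH 6.94: [H⁺]/K1 = 10^-0.52 = 0.30200, K2/[H⁺] = 10^-3.37 = 0.00042658
α₁ = 1/(1 + 0.30200 + 0.00042658) = 1/1.3024 = 0.7678; α₂ = α₁·K2/[H⁺] = 0.0003275
α₁ + 2α₂ = 0.7685
DIC = CA / (α₁ + 2α₂) = 2.84 / 0.7685 = 3.70 mmol/L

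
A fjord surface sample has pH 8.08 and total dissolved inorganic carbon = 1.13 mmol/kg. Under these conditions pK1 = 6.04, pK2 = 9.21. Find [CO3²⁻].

[CO3²⁻] = 0.0773 mmol/kg

α₂ = 1 / (1 + [H⁺]/K2 + [H⁺]²/(K1K2)) = 1 / (1 + 10^+1.13 + 10^-0.91)
   = 1 / (1 + 13.490 + 0.12303) = 1/14.613 = 0.06843
[CO3²⁻] = α₂ × DIC = 0.06843 × 1.13 = 0.0773 mmol/kg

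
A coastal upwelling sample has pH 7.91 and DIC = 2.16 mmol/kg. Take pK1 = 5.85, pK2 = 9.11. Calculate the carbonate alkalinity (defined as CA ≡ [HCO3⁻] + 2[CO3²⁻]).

CA = 2.27 mmol/kg

CA = [HCO3⁻] + 2[CO3²⁻] = (α₁ + 2α₂)·DIC
At pH 7.91: [H⁺]/K1 = 10^-2.06 = 0.0087096, K2/[H⁺] = 10^-1.20 = 0.063096
α₁ = 1/(1 + 0.0087096 + 0.063096) = 1/1.0718 = 0.9330; α₂ = α₁·K2/[H⁺] = 0.05887
α₁ + 2α₂ = 1.0507
CA = 1.0507 × 2.16 = 2.27 mmol/kg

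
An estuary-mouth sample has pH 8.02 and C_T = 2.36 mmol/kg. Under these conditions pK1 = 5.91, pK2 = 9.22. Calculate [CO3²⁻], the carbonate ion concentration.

[CO3²⁻] = 0.139 mmol/kg

α₂ = 1 / (1 + [H⁺]/K2 + [H⁺]²/(K1K2)) = 1 / (1 + 10^+1.20 + 10^-0.91)
   = 1 / (1 + 15.849 + 0.12303) = 1/16.972 = 0.05892
[CO3²⁻] = α₂ × DIC = 0.05892 × 2.36 = 0.139 mmol/kg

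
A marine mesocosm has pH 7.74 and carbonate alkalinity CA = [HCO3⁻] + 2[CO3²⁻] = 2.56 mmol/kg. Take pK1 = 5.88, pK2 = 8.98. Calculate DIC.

CA = [HCO3⁻] + 2[CO3²⁻] = (α₁ + 2α₂)·DIC
At pH 7.74: [H⁺]/K1 = 10^-1.86 = 0.013804, K2/[H⁺] = 10^-1.24 = 0.057544
α₁ = 1/(1 + 0.013804 + 0.057544) = 1/1.0713 = 0.9334; α₂ = α₁·K2/[H⁺] = 0.05371
α₁ + 2α₂ = 1.0408
DIC = CA / (α₁ + 2α₂) = 2.56 / 1.0408 = 2.46 mmol/kg

DIC = 2.46 mmol/kg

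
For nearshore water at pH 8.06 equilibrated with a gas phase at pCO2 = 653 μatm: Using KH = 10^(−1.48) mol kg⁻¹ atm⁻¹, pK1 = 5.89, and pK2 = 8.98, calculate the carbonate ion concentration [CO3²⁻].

[CO3²⁻] = 0.385 mmol/kg

[CO2*] = KH · pCO2 = 10^(−1.48) × 653×10^-6 = 2.162×10^-5 mol/kg
α₀ = 1/(1 + K1/[H⁺] + K1K2/[H⁺]²) = 1/(1 + 10^+2.17 + 10^+1.25) = 0.005999
DIC = [CO2*]/α₀ = 2.162×10^-5 / 0.005999 = 3.604 mmol/kg
[CO3²⁻] = α₂·DIC; α₂ = 0.1067, so [CO3²⁻] = 0.1067 × 3.604 = 0.385 mmol/kg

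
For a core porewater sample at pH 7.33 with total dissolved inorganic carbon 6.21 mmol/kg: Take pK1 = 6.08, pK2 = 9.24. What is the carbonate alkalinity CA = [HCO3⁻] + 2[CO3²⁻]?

CA = 5.95 mmol/kg

CA = [HCO3⁻] + 2[CO3²⁻] = (α₁ + 2α₂)·DIC
At pH 7.33: [H⁺]/K1 = 10^-1.25 = 0.056234, K2/[H⁺] = 10^-1.91 = 0.012303
α₁ = 1/(1 + 0.056234 + 0.012303) = 1/1.0685 = 0.9359; α₂ = α₁·K2/[H⁺] = 0.01151
α₁ + 2α₂ = 0.9589
CA = 0.9589 × 6.21 = 5.95 mmol/kg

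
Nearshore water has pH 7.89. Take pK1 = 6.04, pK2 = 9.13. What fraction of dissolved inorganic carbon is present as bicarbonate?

α₁ = 0.933

α₁ = 1 / (1 + [H⁺]/K1 + K2/[H⁺]) = 1 / (1 + 10^-1.85 + 10^-1.24)
   = 1 / (1 + 0.014125 + 0.057544) = 1/1.0717 = 0.9331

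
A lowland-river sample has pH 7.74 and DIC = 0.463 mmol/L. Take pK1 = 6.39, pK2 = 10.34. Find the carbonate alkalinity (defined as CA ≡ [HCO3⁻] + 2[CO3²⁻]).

CA = 0.444 mmol/L

CA = [HCO3⁻] + 2[CO3²⁻] = (α₁ + 2α₂)·DIC
At pH 7.74: [H⁺]/K1 = 10^-1.35 = 0.044668, K2/[H⁺] = 10^-2.60 = 0.0025119
α₁ = 1/(1 + 0.044668 + 0.0025119) = 1/1.0472 = 0.9549; α₂ = α₁·K2/[H⁺] = 0.002399
α₁ + 2α₂ = 0.9597
CA = 0.9597 × 0.463 = 0.444 mmol/L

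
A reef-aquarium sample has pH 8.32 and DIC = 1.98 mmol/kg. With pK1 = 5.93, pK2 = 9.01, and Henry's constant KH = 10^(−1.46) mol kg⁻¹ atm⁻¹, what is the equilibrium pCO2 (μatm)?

pCO2 = 193 μatm

α₀ = 1 / (1 + K1/[H⁺] + K1K2/[H⁺]²) = 1 / (1 + 10^+2.39 + 10^+1.70)
   = 1 / (1 + 245.47 + 50.119) = 1/296.59 = 0.003372
[CO2*] = α₀ × DIC = 0.003372 × 1.98 = 0.006676 mmol/kg = 6.676 μmol/kg
pCO2 = [CO2*]/KH = 6.676×10^-6 / 3.467×10^-2 = 193 μatm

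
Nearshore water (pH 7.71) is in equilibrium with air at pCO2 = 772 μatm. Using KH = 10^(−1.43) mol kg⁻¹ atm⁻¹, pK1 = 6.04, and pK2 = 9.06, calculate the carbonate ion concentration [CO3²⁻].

[CO3²⁻] = 0.0599 mmol/kg

[CO2*] = KH · pCO2 = 10^(−1.43) × 772×10^-6 = 2.868×10^-5 mol/kg
α₀ = 1/(1 + K1/[H⁺] + K1K2/[H⁺]²) = 1/(1 + 10^+1.67 + 10^+0.32) = 0.02006
DIC = [CO2*]/α₀ = 2.868×10^-5 / 0.02006 = 1.430 mmol/kg
[CO3²⁻] = α₂·DIC; α₂ = 0.04190, so [CO3²⁻] = 0.04190 × 1.430 = 0.0599 mmol/kg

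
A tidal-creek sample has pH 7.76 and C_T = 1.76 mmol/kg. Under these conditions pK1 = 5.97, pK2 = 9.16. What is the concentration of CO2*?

α₀ = 1 / (1 + K1/[H⁺] + K1K2/[H⁺]²) = 1 / (1 + 10^+1.79 + 10^+0.39)
   = 1 / (1 + 61.660 + 2.4547) = 1/65.114 = 0.01536
[CO2*] = α₀ × DIC = 0.01536 × 1.76 = 0.0270 mmol/kg

[CO2*] = 0.0270 mmol/kg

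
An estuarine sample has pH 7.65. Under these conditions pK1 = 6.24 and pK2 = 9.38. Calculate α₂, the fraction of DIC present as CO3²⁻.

α₂ = 0.0176

α₂ = 1 / (1 + [H⁺]/K2 + [H⁺]²/(K1K2)) = 1 / (1 + 10^+1.73 + 10^+0.32)
   = 1 / (1 + 53.703 + 2.0893) = 1/56.792 = 0.01761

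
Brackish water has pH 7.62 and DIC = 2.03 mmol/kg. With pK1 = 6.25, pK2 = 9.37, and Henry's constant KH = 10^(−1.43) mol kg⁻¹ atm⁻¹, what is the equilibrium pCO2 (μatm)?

α₀ = 1 / (1 + K1/[H⁺] + K1K2/[H⁺]²) = 1 / (1 + 10^+1.37 + 10^-0.38)
   = 1 / (1 + 23.442 + 0.41687) = 1/24.859 = 0.04023
[CO2*] = α₀ × DIC = 0.04023 × 2.03 = 0.08166 mmol/kg
pCO2 = [CO2*]/KH = 8.166×10^-5 / 3.715×10^-2 = 2200 μatm

pCO2 = 2200 μatm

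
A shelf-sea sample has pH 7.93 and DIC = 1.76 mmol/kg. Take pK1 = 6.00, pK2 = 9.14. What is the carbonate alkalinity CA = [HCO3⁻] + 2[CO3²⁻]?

CA = [HCO3⁻] + 2[CO3²⁻] = (α₁ + 2α₂)·DIC
At pH 7.93: [H⁺]/K1 = 10^-1.93 = 0.011749, K2/[H⁺] = 10^-1.21 = 0.061660
α₁ = 1/(1 + 0.011749 + 0.061660) = 1/1.0734 = 0.9316; α₂ = α₁·K2/[H⁺] = 0.05744
α₁ + 2α₂ = 1.0465
CA = 1.0465 × 1.76 = 1.84 mmol/kg

CA = 1.84 mmol/kg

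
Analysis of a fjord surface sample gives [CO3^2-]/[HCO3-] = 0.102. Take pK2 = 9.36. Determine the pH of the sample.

pH = 8.37

From K2 = [H⁺][CO3^2-]/[HCO3-]:  pH = pK2 + log₁₀([CO3^2-]/[HCO3-])
log₁₀(0.102) = -0.991
pH = 9.36 + (-0.991) = 8.37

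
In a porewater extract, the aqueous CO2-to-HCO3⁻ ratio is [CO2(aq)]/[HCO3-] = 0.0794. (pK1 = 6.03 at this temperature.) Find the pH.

pH = 7.13

From K1 = [H⁺][HCO3-]/[CO2(aq)]:  pH = pK1 − log₁₀([CO2(aq)]/[HCO3-])
log₁₀(0.0794) = -1.100
pH = 6.03 − (-1.100) = 7.13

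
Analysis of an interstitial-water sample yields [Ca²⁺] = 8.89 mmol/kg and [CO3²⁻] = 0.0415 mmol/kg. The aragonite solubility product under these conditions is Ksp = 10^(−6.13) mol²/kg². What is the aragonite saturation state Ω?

Ksp = 10^(−6.13) = 7.413×10^-7
Ω = [Ca²⁺][CO3²⁻]/Ksp = (8.89×10^-3)(0.0415×10^-3) / 7.413×10^-7 = 0.498

Ω = 0.498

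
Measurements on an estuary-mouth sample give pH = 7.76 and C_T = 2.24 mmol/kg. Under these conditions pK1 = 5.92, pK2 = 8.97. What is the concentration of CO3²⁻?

α₂ = 1 / (1 + [H⁺]/K2 + [H⁺]²/(K1K2)) = 1 / (1 + 10^+1.21 + 10^-0.63)
   = 1 / (1 + 16.218 + 0.23442) = 1/17.453 = 0.05730
[CO3²⁻] = α₂ × DIC = 0.05730 × 2.24 = 0.128 mmol/kg

[CO3²⁻] = 0.128 mmol/kg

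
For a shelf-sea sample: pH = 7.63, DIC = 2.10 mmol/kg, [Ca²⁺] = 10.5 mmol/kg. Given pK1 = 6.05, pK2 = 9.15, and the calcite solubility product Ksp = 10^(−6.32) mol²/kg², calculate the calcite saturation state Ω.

Ω = 1.32

α₂ = 1 / (1 + [H⁺]/K2 + [H⁺]²/(K1K2)) = 1 / (1 + 10^+1.52 + 10^-0.06)
   = 1 / (1 + 33.113 + 0.87096) = 1/34.984 = 0.02858
[CO3²⁻] = α₂ × DIC = 0.02858 × 2.10 = 0.06003 mmol/kg
Ksp = 10^(−6.32) = 4.786×10^-7
Ω = [Ca²⁺][CO3²⁻]/Ksp = (10.5×10^-3)(6.003×10^-5) / 4.786×10^-7 = 1.32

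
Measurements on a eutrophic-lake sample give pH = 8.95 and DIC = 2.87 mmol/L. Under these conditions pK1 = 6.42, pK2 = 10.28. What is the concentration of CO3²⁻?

[CO3²⁻] = 0.128 mmol/L

α₂ = 1 / (1 + [H⁺]/K2 + [H⁺]²/(K1K2)) = 1 / (1 + 10^+1.33 + 10^-1.20)
   = 1 / (1 + 21.380 + 0.063096) = 1/22.443 = 0.04456
[CO3²⁻] = α₂ × DIC = 0.04456 × 2.87 = 0.128 mmol/L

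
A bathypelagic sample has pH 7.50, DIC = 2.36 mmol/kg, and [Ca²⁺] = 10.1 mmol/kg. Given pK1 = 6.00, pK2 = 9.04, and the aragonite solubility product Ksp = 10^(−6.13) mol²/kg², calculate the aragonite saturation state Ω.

Ω = 0.874

α₂ = 1 / (1 + [H⁺]/K2 + [H⁺]²/(K1K2)) = 1 / (1 + 10^+1.54 + 10^+0.04)
   = 1 / (1 + 34.674 + 1.0965) = 1/36.770 = 0.02720
[CO3²⁻] = α₂ × DIC = 0.02720 × 2.36 = 0.06418 mmol/kg
Ksp = 10^(−6.13) = 7.413×10^-7
Ω = [Ca²⁺][CO3²⁻]/Ksp = (10.1×10^-3)(6.418×10^-5) / 7.413×10^-7 = 0.874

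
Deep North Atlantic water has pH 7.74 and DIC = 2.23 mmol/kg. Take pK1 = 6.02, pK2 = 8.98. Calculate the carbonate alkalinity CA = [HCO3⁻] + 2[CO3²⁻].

CA = 2.31 mmol/kg

CA = [HCO3⁻] + 2[CO3²⁻] = (α₁ + 2α₂)·DIC
At pH 7.74: [H⁺]/K1 = 10^-1.72 = 0.019055, K2/[H⁺] = 10^-1.24 = 0.057544
α₁ = 1/(1 + 0.019055 + 0.057544) = 1/1.0766 = 0.9289; α₂ = α₁·K2/[H⁺] = 0.05345
α₁ + 2α₂ = 1.0358
CA = 1.0358 × 2.23 = 2.31 mmol/kg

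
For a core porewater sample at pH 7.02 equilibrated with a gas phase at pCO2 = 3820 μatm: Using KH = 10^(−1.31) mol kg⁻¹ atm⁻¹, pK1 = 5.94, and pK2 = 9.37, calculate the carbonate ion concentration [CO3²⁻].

[CO3²⁻] = 10.0 μmol/kg

[CO2*] = KH · pCO2 = 10^(−1.31) × 3820×10^-6 = 1.871×10^-4 mol/kg
α₀ = 1/(1 + K1/[H⁺] + K1K2/[H⁺]²) = 1/(1 + 10^+1.08 + 10^-1.27) = 0.07647
DIC = [CO2*]/α₀ = 1.871×10^-4 / 0.07647 = 2.447 mmol/kg
[CO3²⁻] = α₂·DIC; α₂ = 0.004107, so [CO3²⁻] = 0.004107 × 2.447 = 0.0100 mmol/kg = 10.0 μmol/kg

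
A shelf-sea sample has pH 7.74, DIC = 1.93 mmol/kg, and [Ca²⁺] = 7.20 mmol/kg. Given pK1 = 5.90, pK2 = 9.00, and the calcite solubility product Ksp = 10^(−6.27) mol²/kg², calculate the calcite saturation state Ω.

α₂ = 1 / (1 + [H⁺]/K2 + [H⁺]²/(K1K2)) = 1 / (1 + 10^+1.26 + 10^-0.58)
   = 1 / (1 + 18.197 + 0.26303) = 1/19.460 = 0.05139
[CO3²⁻] = α₂ × DIC = 0.05139 × 1.93 = 0.09918 mmol/kg
Ksp = 10^(−6.27) = 5.370×10^-7
Ω = [Ca²⁺][CO3²⁻]/Ksp = (7.20×10^-3)(9.918×10^-5) / 5.370×10^-7 = 1.33

Ω = 1.33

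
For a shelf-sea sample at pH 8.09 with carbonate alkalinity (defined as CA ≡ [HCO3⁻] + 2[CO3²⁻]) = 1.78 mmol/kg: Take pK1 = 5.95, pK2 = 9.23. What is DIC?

DIC = 1.68 mmol/kg

CA = [HCO3⁻] + 2[CO3²⁻] = (α₁ + 2α₂)·DIC
At pH 8.09: [H⁺]/K1 = 10^-2.14 = 0.0072444, K2/[H⁺] = 10^-1.14 = 0.072444
α₁ = 1/(1 + 0.0072444 + 0.072444) = 1/1.0797 = 0.9262; α₂ = α₁·K2/[H⁺] = 0.06710
α₁ + 2α₂ = 1.0604
DIC = CA / (α₁ + 2α₂) = 1.78 / 1.0604 = 1.68 mmol/kg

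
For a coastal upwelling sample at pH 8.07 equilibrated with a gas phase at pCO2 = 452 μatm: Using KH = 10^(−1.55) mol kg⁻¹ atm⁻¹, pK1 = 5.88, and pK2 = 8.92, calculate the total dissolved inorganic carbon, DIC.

DIC = 2.26 mmol/kg

[CO2*] = KH · pCO2 = 10^(−1.55) × 452×10^-6 = 1.274×10^-5 mol/kg
α₀ = 1/(1 + K1/[H⁺] + K1K2/[H⁺]²) = 1/(1 + 10^+2.19 + 10^+1.34) = 0.005626
DIC = [CO2*]/α₀ = 1.274×10^-5 / 0.005626 = 2.26 mmol/kg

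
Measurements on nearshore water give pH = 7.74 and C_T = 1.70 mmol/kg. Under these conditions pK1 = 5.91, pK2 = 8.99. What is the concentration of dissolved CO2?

α₀ = 1 / (1 + K1/[H⁺] + K1K2/[H⁺]²) = 1 / (1 + 10^+1.83 + 10^+0.58)
   = 1 / (1 + 67.608 + 3.8019) = 1/72.410 = 0.01381
[CO2*] = α₀ × DIC = 0.01381 × 1.70 = 0.0235 mmol/kg

[CO2*] = 0.0235 mmol/kg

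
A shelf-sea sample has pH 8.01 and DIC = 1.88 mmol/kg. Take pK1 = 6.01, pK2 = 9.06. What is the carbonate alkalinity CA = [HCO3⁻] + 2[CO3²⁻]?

CA = [HCO3⁻] + 2[CO3²⁻] = (α₁ + 2α₂)·DIC
At pH 8.01: [H⁺]/K1 = 10^-2.00 = 0.010000, K2/[H⁺] = 10^-1.05 = 0.089125
α₁ = 1/(1 + 0.010000 + 0.089125) = 1/1.0991 = 0.9098; α₂ = α₁·K2/[H⁺] = 0.08109
α₁ + 2α₂ = 1.0720
CA = 1.0720 × 1.88 = 2.02 mmol/kg

CA = 2.02 mmol/kg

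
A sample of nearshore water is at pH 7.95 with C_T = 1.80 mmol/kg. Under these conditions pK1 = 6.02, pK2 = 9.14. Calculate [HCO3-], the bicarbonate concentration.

[HCO3⁻] = 1.67 mmol/kg

α₁ = 1 / (1 + [H⁺]/K1 + K2/[H⁺]) = 1 / (1 + 10^-1.93 + 10^-1.19)
   = 1 / (1 + 0.011749 + 0.064565) = 1/1.0763 = 0.9291
[HCO3⁻] = α₁ × DIC = 0.9291 × 1.80 = 1.67 mmol/kg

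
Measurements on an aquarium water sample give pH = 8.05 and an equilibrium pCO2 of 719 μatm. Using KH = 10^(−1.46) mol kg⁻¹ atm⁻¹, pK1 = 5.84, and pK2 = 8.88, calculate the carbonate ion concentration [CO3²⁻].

[CO2*] = KH · pCO2 = 10^(−1.46) × 719×10^-6 = 2.493×10^-5 mol/kg
α₀ = 1/(1 + K1/[H⁺] + K1K2/[H⁺]²) = 1/(1 + 10^+2.21 + 10^+1.38) = 0.005343
DIC = [CO2*]/α₀ = 2.493×10^-5 / 0.005343 = 4.666 mmol/kg
[CO3²⁻] = α₂·DIC; α₂ = 0.1282, so [CO3²⁻] = 0.1282 × 4.666 = 0.598 mmol/kg

[CO3²⁻] = 0.598 mmol/kg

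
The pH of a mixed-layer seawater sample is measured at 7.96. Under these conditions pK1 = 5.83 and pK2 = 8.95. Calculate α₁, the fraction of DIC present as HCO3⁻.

α₁ = 0.901

α₁ = 1 / (1 + [H⁺]/K1 + K2/[H⁺]) = 1 / (1 + 10^-2.13 + 10^-0.99)
   = 1 / (1 + 0.0074131 + 0.10233) = 1/1.1097 = 0.9011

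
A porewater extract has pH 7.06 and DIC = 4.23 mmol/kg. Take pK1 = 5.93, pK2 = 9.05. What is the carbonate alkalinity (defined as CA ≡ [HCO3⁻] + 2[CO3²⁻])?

CA = [HCO3⁻] + 2[CO3²⁻] = (α₁ + 2α₂)·DIC
At pH 7.06: [H⁺]/K1 = 10^-1.13 = 0.074131, K2/[H⁺] = 10^-1.99 = 0.010233
α₁ = 1/(1 + 0.074131 + 0.010233) = 1/1.0844 = 0.9222; α₂ = α₁·K2/[H⁺] = 0.009437
α₁ + 2α₂ = 0.9411
CA = 0.9411 × 4.23 = 3.98 mmol/kg

CA = 3.98 mmol/kg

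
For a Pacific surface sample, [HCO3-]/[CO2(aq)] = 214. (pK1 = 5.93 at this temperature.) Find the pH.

From K1 = [H⁺][HCO3-]/[CO2(aq)]:  pH = pK1 + log₁₀([HCO3-]/[CO2(aq)])
log₁₀(214) = +2.330
pH = 5.93 + (+2.330) = 8.26

pH = 8.26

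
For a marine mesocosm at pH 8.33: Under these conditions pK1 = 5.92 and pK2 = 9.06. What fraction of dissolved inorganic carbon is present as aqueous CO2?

α₀ = 0.00327

α₀ = 1 / (1 + K1/[H⁺] + K1K2/[H⁺]²) = 1 / (1 + 10^+2.41 + 10^+1.68)
   = 1 / (1 + 257.04 + 47.863) = 1/305.90 = 0.003269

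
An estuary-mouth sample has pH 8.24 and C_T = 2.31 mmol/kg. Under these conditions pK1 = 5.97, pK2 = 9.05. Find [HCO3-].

[HCO3⁻] = 1.99 mmol/kg

α₁ = 1 / (1 + [H⁺]/K1 + K2/[H⁺]) = 1 / (1 + 10^-2.27 + 10^-0.81)
   = 1 / (1 + 0.0053703 + 0.15488) = 1/1.1603 = 0.8619
[HCO3⁻] = α₁ × DIC = 0.8619 × 2.31 = 1.99 mmol/kg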